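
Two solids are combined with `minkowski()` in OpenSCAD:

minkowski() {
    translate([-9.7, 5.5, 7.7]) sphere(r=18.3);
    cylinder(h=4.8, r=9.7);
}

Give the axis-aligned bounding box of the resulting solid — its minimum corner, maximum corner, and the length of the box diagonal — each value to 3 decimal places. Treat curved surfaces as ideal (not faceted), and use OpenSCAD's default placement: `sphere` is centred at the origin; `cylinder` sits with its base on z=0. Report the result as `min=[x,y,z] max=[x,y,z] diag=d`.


A = translate([-9.7, 5.5, 7.7]) sphere(r=18.3) → bbox [-28,-12.8,-10.6] .. [8.6,23.8,26]
B = cylinder(h=4.8, r=9.7) → bbox [-9.7,-9.7,0] .. [9.7,9.7,4.8]
lo = A.lo+B.lo = [-28-9.7, -12.8-9.7, -10.6+0] = [-37.700,-22.500,-10.600]
hi = A.hi+B.hi = [8.6+9.7, 23.8+9.7, 26+4.8] = [18.300,33.500,30.800]
diag = √(56²+56²+41.4²) = √7985.96 = 89.364

min=[-37.700,-22.500,-10.600] max=[18.300,33.500,30.800] diag=89.364


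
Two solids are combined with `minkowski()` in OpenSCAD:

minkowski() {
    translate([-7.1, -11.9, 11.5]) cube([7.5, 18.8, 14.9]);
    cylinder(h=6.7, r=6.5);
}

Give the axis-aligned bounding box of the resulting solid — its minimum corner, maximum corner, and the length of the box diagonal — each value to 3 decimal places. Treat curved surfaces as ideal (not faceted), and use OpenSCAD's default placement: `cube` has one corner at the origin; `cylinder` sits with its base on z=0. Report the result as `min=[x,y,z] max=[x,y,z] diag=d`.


A = translate([-7.1, -11.9, 11.5]) cube([7.5, 18.8, 14.9]) → bbox [-7.1,-11.9,11.5] .. [0.4,6.9,26.4]
B = cylinder(h=6.7, r=6.5) → bbox [-6.5,-6.5,0] .. [6.5,6.5,6.7]
lo = A.lo+B.lo = [-7.1-6.5, -11.9-6.5, 11.5+0] = [-13.600,-18.400,11.500]
hi = A.hi+B.hi = [0.4+6.5, 6.9+6.5, 26.4+6.7] = [6.900,13.400,33.100]
diag = √(20.5²+31.8²+21.6²) = √1898.05 = 43.567

min=[-13.600,-18.400,11.500] max=[6.900,13.400,33.100] diag=43.567


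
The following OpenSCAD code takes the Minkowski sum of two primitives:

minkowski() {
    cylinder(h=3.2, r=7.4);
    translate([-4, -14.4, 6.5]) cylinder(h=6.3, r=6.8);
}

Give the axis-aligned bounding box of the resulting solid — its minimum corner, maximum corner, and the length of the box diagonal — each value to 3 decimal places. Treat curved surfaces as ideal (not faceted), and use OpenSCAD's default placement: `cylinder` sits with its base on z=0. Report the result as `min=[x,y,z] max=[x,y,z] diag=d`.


min=[-18.200,-28.600,6.500] max=[10.200,-0.200,16.000] diag=41.272

A = translate([-4, -14.4, 6.5]) cylinder(h=6.3, r=6.8) → bbox [-10.8,-21.2,6.5] .. [2.8,-7.6,12.8]
B = cylinder(h=3.2, r=7.4) → bbox [-7.4,-7.4,0] .. [7.4,7.4,3.2]
lo = A.lo+B.lo = [-10.8-7.4, -21.2-7.4, 6.5+0] = [-18.200,-28.600,6.500]
hi = A.hi+B.hi = [2.8+7.4, -7.6+7.4, 12.8+3.2] = [10.200,-0.200,16.000]
diag = √(28.4²+28.4²+9.5²) = √1703.37 = 41.272


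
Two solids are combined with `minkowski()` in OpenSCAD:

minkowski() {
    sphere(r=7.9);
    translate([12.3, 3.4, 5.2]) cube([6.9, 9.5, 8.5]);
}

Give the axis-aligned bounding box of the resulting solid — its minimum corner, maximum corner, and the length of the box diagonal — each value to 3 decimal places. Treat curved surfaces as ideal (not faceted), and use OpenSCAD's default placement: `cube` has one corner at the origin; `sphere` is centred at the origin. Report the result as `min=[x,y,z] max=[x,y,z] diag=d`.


A = translate([12.3, 3.4, 5.2]) cube([6.9, 9.5, 8.5]) → bbox [12.3,3.4,5.2] .. [19.2,12.9,13.7]
B = sphere(r=7.9) → bbox [-7.9,-7.9,-7.9] .. [7.9,7.9,7.9]
lo = A.lo+B.lo = [12.3-7.9, 3.4-7.9, 5.2-7.9] = [4.400,-4.500,-2.700]
hi = A.hi+B.hi = [19.2+7.9, 12.9+7.9, 13.7+7.9] = [27.100,20.800,21.600]
diag = √(22.7²+25.3²+24.3²) = √1745.87 = 41.784

min=[4.400,-4.500,-2.700] max=[27.100,20.800,21.600] diag=41.784


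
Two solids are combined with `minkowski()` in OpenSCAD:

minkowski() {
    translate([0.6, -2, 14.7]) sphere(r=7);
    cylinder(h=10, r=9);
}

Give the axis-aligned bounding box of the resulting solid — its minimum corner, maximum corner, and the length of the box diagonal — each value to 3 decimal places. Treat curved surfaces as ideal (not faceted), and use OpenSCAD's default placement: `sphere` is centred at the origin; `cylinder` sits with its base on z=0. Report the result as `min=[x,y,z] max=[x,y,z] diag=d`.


A = translate([0.6, -2, 14.7]) sphere(r=7) → bbox [-6.4,-9,7.7] .. [7.6,5,21.7]
B = cylinder(h=10, r=9) → bbox [-9,-9,0] .. [9,9,10]
lo = A.lo+B.lo = [-6.4-9, -9-9, 7.7+0] = [-15.400,-18.000,7.700]
hi = A.hi+B.hi = [7.6+9, 5+9, 21.7+10] = [16.600,14.000,31.700]
diag = √(32²+32²+24²) = √2624 = 51.225

min=[-15.400,-18.000,7.700] max=[16.600,14.000,31.700] diag=51.225


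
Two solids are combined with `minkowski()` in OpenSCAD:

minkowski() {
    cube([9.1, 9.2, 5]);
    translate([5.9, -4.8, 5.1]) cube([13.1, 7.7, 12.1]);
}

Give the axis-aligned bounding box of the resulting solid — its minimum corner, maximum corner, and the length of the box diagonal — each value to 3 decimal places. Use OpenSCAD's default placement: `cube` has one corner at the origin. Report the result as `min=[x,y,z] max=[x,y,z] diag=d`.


min=[5.900,-4.800,5.100] max=[28.100,12.100,22.200] diag=32.724

A = translate([5.9, -4.8, 5.1]) cube([13.1, 7.7, 12.1]) → bbox [5.9,-4.8,5.1] .. [19,2.9,17.2]
B = cube([9.1, 9.2, 5]) → bbox [0,0,0] .. [9.1,9.2,5]
lo = A.lo+B.lo = [5.9+0, -4.8+0, 5.1+0] = [5.900,-4.800,5.100]
hi = A.hi+B.hi = [19+9.1, 2.9+9.2, 17.2+5] = [28.100,12.100,22.200]
diag = √(22.2²+16.9²+17.1²) = √1070.86 = 32.724


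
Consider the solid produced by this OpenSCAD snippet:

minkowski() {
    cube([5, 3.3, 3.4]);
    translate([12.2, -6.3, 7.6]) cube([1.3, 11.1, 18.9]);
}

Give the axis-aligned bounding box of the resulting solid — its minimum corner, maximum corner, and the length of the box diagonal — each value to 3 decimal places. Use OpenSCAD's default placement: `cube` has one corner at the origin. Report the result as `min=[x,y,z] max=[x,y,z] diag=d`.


min=[12.200,-6.300,7.600] max=[18.500,8.100,29.900] diag=27.283

A = translate([12.2, -6.3, 7.6]) cube([1.3, 11.1, 18.9]) → bbox [12.2,-6.3,7.6] .. [13.5,4.8,26.5]
B = cube([5, 3.3, 3.4]) → bbox [0,0,0] .. [5,3.3,3.4]
lo = A.lo+B.lo = [12.2+0, -6.3+0, 7.6+0] = [12.200,-6.300,7.600]
hi = A.hi+B.hi = [13.5+5, 4.8+3.3, 26.5+3.4] = [18.500,8.100,29.900]
diag = √(6.3²+14.4²+22.3²) = √744.34 = 27.283


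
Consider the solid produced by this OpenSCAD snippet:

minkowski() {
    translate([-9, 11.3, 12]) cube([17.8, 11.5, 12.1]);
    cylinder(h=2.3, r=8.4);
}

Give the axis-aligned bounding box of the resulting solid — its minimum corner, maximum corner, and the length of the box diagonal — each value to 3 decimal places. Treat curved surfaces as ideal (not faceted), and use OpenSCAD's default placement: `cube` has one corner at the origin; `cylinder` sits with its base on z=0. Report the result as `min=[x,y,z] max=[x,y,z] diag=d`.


A = translate([-9, 11.3, 12]) cube([17.8, 11.5, 12.1]) → bbox [-9,11.3,12] .. [8.8,22.8,24.1]
B = cylinder(h=2.3, r=8.4) → bbox [-8.4,-8.4,0] .. [8.4,8.4,2.3]
lo = A.lo+B.lo = [-9-8.4, 11.3-8.4, 12+0] = [-17.400,2.900,12.000]
hi = A.hi+B.hi = [8.8+8.4, 22.8+8.4, 24.1+2.3] = [17.200,31.200,26.400]
diag = √(34.6²+28.3²+14.4²) = √2205.41 = 46.962

min=[-17.400,2.900,12.000] max=[17.200,31.200,26.400] diag=46.962


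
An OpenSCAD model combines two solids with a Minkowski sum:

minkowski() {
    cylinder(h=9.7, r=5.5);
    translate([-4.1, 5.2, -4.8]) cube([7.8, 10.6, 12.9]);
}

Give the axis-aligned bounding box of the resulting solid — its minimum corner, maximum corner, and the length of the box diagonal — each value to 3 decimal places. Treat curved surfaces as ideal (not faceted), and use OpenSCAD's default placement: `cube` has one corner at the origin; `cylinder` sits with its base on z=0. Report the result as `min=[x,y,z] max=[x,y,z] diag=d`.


min=[-9.600,-0.300,-4.800] max=[9.200,21.300,17.800] diag=36.480

A = translate([-4.1, 5.2, -4.8]) cube([7.8, 10.6, 12.9]) → bbox [-4.1,5.2,-4.8] .. [3.7,15.8,8.1]
B = cylinder(h=9.7, r=5.5) → bbox [-5.5,-5.5,0] .. [5.5,5.5,9.7]
lo = A.lo+B.lo = [-4.1-5.5, 5.2-5.5, -4.8+0] = [-9.600,-0.300,-4.800]
hi = A.hi+B.hi = [3.7+5.5, 15.8+5.5, 8.1+9.7] = [9.200,21.300,17.800]
diag = √(18.8²+21.6²+22.6²) = √1330.76 = 36.480


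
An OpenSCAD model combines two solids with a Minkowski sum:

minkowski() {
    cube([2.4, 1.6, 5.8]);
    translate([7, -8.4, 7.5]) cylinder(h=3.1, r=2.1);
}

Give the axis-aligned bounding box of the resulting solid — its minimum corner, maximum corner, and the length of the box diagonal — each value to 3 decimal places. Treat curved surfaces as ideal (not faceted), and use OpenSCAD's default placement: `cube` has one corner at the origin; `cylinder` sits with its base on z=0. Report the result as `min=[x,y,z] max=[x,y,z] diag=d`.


A = translate([7, -8.4, 7.5]) cylinder(h=3.1, r=2.1) → bbox [4.9,-10.5,7.5] .. [9.1,-6.3,10.6]
B = cube([2.4, 1.6, 5.8]) → bbox [0,0,0] .. [2.4,1.6,5.8]
lo = A.lo+B.lo = [4.9+0, -10.5+0, 7.5+0] = [4.900,-10.500,7.500]
hi = A.hi+B.hi = [9.1+2.4, -6.3+1.6, 10.6+5.8] = [11.500,-4.700,16.400]
diag = √(6.6²+5.8²+8.9²) = √156.41 = 12.506

min=[4.900,-10.500,7.500] max=[11.500,-4.700,16.400] diag=12.506


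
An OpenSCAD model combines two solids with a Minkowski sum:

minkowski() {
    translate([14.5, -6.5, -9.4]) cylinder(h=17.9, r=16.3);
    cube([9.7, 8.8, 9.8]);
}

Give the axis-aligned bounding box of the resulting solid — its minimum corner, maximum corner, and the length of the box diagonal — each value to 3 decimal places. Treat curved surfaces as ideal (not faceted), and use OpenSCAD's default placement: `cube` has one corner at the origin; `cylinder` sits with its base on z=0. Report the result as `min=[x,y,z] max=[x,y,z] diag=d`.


A = translate([14.5, -6.5, -9.4]) cylinder(h=17.9, r=16.3) → bbox [-1.8,-22.8,-9.4] .. [30.8,9.8,8.5]
B = cube([9.7, 8.8, 9.8]) → bbox [0,0,0] .. [9.7,8.8,9.8]
lo = A.lo+B.lo = [-1.8+0, -22.8+0, -9.4+0] = [-1.800,-22.800,-9.400]
hi = A.hi+B.hi = [30.8+9.7, 9.8+8.8, 8.5+9.8] = [40.500,18.600,18.300]
diag = √(42.3²+41.4²+27.7²) = √4270.54 = 65.349

min=[-1.800,-22.800,-9.400] max=[40.500,18.600,18.300] diag=65.349


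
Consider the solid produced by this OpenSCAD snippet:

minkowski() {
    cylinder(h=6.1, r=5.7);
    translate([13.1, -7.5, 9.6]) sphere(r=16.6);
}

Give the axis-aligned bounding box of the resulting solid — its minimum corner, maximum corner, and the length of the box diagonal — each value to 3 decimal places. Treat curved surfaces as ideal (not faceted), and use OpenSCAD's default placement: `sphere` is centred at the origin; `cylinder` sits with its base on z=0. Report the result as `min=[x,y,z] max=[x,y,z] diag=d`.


min=[-9.200,-29.800,-7.000] max=[35.400,14.800,32.300] diag=74.316

A = translate([13.1, -7.5, 9.6]) sphere(r=16.6) → bbox [-3.5,-24.1,-7] .. [29.7,9.1,26.2]
B = cylinder(h=6.1, r=5.7) → bbox [-5.7,-5.7,0] .. [5.7,5.7,6.1]
lo = A.lo+B.lo = [-3.5-5.7, -24.1-5.7, -7+0] = [-9.200,-29.800,-7.000]
hi = A.hi+B.hi = [29.7+5.7, 9.1+5.7, 26.2+6.1] = [35.400,14.800,32.300]
diag = √(44.6²+44.6²+39.3²) = √5522.81 = 74.316


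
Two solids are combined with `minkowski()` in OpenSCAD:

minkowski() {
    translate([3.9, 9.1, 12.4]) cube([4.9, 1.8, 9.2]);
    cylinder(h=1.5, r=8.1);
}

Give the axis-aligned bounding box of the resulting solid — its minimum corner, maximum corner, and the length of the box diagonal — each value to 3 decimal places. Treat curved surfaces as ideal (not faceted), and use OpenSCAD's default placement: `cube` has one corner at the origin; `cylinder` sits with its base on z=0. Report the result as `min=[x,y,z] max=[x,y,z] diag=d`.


A = translate([3.9, 9.1, 12.4]) cube([4.9, 1.8, 9.2]) → bbox [3.9,9.1,12.4] .. [8.8,10.9,21.6]
B = cylinder(h=1.5, r=8.1) → bbox [-8.1,-8.1,0] .. [8.1,8.1,1.5]
lo = A.lo+B.lo = [3.9-8.1, 9.1-8.1, 12.4+0] = [-4.200,1.000,12.400]
hi = A.hi+B.hi = [8.8+8.1, 10.9+8.1, 21.6+1.5] = [16.900,19.000,23.100]
diag = √(21.1²+18²+10.7²) = √883.7 = 29.727

min=[-4.200,1.000,12.400] max=[16.900,19.000,23.100] diag=29.727


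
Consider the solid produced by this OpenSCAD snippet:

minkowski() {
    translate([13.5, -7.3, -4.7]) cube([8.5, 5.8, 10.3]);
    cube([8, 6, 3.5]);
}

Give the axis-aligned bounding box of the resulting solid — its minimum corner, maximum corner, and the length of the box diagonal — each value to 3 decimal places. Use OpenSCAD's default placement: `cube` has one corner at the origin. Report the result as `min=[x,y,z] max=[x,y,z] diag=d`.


min=[13.500,-7.300,-4.700] max=[30.000,4.500,9.100] diag=24.534

A = translate([13.5, -7.3, -4.7]) cube([8.5, 5.8, 10.3]) → bbox [13.5,-7.3,-4.7] .. [22,-1.5,5.6]
B = cube([8, 6, 3.5]) → bbox [0,0,0] .. [8,6,3.5]
lo = A.lo+B.lo = [13.5+0, -7.3+0, -4.7+0] = [13.500,-7.300,-4.700]
hi = A.hi+B.hi = [22+8, -1.5+6, 5.6+3.5] = [30.000,4.500,9.100]
diag = √(16.5²+11.8²+13.8²) = √601.93 = 24.534


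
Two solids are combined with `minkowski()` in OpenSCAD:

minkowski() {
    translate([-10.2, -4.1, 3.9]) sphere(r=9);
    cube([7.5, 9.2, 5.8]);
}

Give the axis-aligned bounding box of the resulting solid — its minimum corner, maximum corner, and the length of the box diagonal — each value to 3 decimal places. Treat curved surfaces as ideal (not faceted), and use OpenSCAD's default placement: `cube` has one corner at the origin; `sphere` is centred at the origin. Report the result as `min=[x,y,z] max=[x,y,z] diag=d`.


min=[-19.200,-13.100,-5.100] max=[6.300,14.100,18.700] diag=44.233

A = translate([-10.2, -4.1, 3.9]) sphere(r=9) → bbox [-19.2,-13.1,-5.1] .. [-1.2,4.9,12.9]
B = cube([7.5, 9.2, 5.8]) → bbox [0,0,0] .. [7.5,9.2,5.8]
lo = A.lo+B.lo = [-19.2+0, -13.1+0, -5.1+0] = [-19.200,-13.100,-5.100]
hi = A.hi+B.hi = [-1.2+7.5, 4.9+9.2, 12.9+5.8] = [6.300,14.100,18.700]
diag = √(25.5²+27.2²+23.8²) = √1956.53 = 44.233


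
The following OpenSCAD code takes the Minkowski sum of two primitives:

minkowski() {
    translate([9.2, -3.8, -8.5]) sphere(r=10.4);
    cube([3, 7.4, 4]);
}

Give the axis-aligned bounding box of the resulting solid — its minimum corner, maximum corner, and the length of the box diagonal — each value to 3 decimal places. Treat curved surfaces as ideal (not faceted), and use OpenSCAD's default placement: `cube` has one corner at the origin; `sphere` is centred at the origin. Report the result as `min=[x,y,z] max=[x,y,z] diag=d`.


A = translate([9.2, -3.8, -8.5]) sphere(r=10.4) → bbox [-1.2,-14.2,-18.9] .. [19.6,6.6,1.9]
B = cube([3, 7.4, 4]) → bbox [0,0,0] .. [3,7.4,4]
lo = A.lo+B.lo = [-1.2+0, -14.2+0, -18.9+0] = [-1.200,-14.200,-18.900]
hi = A.hi+B.hi = [19.6+3, 6.6+7.4, 1.9+4] = [22.600,14.000,5.900]
diag = √(23.8²+28.2²+24.8²) = √1976.72 = 44.460

min=[-1.200,-14.200,-18.900] max=[22.600,14.000,5.900] diag=44.460


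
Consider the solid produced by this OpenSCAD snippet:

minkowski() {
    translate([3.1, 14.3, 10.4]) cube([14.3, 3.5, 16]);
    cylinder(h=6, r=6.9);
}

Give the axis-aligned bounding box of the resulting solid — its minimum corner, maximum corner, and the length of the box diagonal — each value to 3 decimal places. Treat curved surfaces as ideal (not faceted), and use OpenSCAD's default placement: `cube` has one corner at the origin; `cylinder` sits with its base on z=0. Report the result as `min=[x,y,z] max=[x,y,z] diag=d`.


min=[-3.800,7.400,10.400] max=[24.300,24.700,32.400] diag=39.660

A = translate([3.1, 14.3, 10.4]) cube([14.3, 3.5, 16]) → bbox [3.1,14.3,10.4] .. [17.4,17.8,26.4]
B = cylinder(h=6, r=6.9) → bbox [-6.9,-6.9,0] .. [6.9,6.9,6]
lo = A.lo+B.lo = [3.1-6.9, 14.3-6.9, 10.4+0] = [-3.800,7.400,10.400]
hi = A.hi+B.hi = [17.4+6.9, 17.8+6.9, 26.4+6] = [24.300,24.700,32.400]
diag = √(28.1²+17.3²+22²) = √1572.9 = 39.660


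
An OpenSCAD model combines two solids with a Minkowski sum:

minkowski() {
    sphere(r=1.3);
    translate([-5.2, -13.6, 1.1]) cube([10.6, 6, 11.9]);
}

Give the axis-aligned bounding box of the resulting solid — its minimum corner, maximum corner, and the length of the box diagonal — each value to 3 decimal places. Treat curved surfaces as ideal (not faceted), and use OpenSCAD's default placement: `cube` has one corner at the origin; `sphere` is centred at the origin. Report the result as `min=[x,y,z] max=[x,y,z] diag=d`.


min=[-6.500,-14.900,-0.200] max=[6.700,-6.300,14.300] diag=21.411

A = translate([-5.2, -13.6, 1.1]) cube([10.6, 6, 11.9]) → bbox [-5.2,-13.6,1.1] .. [5.4,-7.6,13]
B = sphere(r=1.3) → bbox [-1.3,-1.3,-1.3] .. [1.3,1.3,1.3]
lo = A.lo+B.lo = [-5.2-1.3, -13.6-1.3, 1.1-1.3] = [-6.500,-14.900,-0.200]
hi = A.hi+B.hi = [5.4+1.3, -7.6+1.3, 13+1.3] = [6.700,-6.300,14.300]
diag = √(13.2²+8.6²+14.5²) = √458.45 = 21.411


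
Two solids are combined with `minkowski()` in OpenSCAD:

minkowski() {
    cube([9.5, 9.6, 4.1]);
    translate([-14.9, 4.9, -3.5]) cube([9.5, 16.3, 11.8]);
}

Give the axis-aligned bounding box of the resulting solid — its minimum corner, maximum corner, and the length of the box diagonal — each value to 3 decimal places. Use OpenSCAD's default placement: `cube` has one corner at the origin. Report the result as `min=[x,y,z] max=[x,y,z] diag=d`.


A = translate([-14.9, 4.9, -3.5]) cube([9.5, 16.3, 11.8]) → bbox [-14.9,4.9,-3.5] .. [-5.4,21.2,8.3]
B = cube([9.5, 9.6, 4.1]) → bbox [0,0,0] .. [9.5,9.6,4.1]
lo = A.lo+B.lo = [-14.9+0, 4.9+0, -3.5+0] = [-14.900,4.900,-3.500]
hi = A.hi+B.hi = [-5.4+9.5, 21.2+9.6, 8.3+4.1] = [4.100,30.800,12.400]
diag = √(19²+25.9²+15.9²) = √1284.62 = 35.842

min=[-14.900,4.900,-3.500] max=[4.100,30.800,12.400] diag=35.842


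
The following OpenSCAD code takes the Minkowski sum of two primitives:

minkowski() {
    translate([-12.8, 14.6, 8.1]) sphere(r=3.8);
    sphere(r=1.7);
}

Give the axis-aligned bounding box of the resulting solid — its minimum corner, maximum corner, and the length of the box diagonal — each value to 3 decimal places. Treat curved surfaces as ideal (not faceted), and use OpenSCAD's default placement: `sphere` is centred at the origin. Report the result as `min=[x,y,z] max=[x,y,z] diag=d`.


A = translate([-12.8, 14.6, 8.1]) sphere(r=3.8) → bbox [-16.6,10.8,4.3] .. [-9,18.4,11.9]
B = sphere(r=1.7) → bbox [-1.7,-1.7,-1.7] .. [1.7,1.7,1.7]
lo = A.lo+B.lo = [-16.6-1.7, 10.8-1.7, 4.3-1.7] = [-18.300,9.100,2.600]
hi = A.hi+B.hi = [-9+1.7, 18.4+1.7, 11.9+1.7] = [-7.300,20.100,13.600]
diag = √(11²+11²+11²) = √363 = 19.053

min=[-18.300,9.100,2.600] max=[-7.300,20.100,13.600] diag=19.053


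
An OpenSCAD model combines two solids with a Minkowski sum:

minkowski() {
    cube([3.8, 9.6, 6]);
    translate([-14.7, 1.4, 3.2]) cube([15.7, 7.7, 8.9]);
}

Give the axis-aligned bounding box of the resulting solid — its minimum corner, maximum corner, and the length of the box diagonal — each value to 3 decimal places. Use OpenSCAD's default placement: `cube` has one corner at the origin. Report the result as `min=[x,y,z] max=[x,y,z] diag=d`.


min=[-14.700,1.400,3.200] max=[4.800,18.700,18.100] diag=30.026

A = translate([-14.7, 1.4, 3.2]) cube([15.7, 7.7, 8.9]) → bbox [-14.7,1.4,3.2] .. [1,9.1,12.1]
B = cube([3.8, 9.6, 6]) → bbox [0,0,0] .. [3.8,9.6,6]
lo = A.lo+B.lo = [-14.7+0, 1.4+0, 3.2+0] = [-14.700,1.400,3.200]
hi = A.hi+B.hi = [1+3.8, 9.1+9.6, 12.1+6] = [4.800,18.700,18.100]
diag = √(19.5²+17.3²+14.9²) = √901.55 = 30.026


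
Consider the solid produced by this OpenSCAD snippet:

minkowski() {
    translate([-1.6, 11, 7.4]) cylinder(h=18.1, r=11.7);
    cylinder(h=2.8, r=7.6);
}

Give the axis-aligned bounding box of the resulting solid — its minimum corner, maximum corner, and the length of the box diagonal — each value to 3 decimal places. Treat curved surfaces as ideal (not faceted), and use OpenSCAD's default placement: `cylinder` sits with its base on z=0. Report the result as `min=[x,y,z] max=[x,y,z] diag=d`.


A = translate([-1.6, 11, 7.4]) cylinder(h=18.1, r=11.7) → bbox [-13.3,-0.7,7.4] .. [10.1,22.7,25.5]
B = cylinder(h=2.8, r=7.6) → bbox [-7.6,-7.6,0] .. [7.6,7.6,2.8]
lo = A.lo+B.lo = [-13.3-7.6, -0.7-7.6, 7.4+0] = [-20.900,-8.300,7.400]
hi = A.hi+B.hi = [10.1+7.6, 22.7+7.6, 25.5+2.8] = [17.700,30.300,28.300]
diag = √(38.6²+38.6²+20.9²) = √3416.73 = 58.453

min=[-20.900,-8.300,7.400] max=[17.700,30.300,28.300] diag=58.453


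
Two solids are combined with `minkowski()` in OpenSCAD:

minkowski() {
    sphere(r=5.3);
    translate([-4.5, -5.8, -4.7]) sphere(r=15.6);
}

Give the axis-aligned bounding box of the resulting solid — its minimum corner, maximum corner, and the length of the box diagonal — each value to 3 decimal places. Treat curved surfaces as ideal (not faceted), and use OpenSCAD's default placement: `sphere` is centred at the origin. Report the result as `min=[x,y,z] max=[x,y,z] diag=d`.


min=[-25.400,-26.700,-25.600] max=[16.400,15.100,16.200] diag=72.400

A = translate([-4.5, -5.8, -4.7]) sphere(r=15.6) → bbox [-20.1,-21.4,-20.3] .. [11.1,9.8,10.9]
B = sphere(r=5.3) → bbox [-5.3,-5.3,-5.3] .. [5.3,5.3,5.3]
lo = A.lo+B.lo = [-20.1-5.3, -21.4-5.3, -20.3-5.3] = [-25.400,-26.700,-25.600]
hi = A.hi+B.hi = [11.1+5.3, 9.8+5.3, 10.9+5.3] = [16.400,15.100,16.200]
diag = √(41.8²+41.8²+41.8²) = √5241.72 = 72.400


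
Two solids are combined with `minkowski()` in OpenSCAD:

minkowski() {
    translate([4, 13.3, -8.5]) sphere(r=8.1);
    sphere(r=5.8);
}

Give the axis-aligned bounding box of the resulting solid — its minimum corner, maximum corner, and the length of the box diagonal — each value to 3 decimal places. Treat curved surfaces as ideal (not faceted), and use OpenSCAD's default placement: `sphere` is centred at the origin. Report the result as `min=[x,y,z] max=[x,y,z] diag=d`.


A = translate([4, 13.3, -8.5]) sphere(r=8.1) → bbox [-4.1,5.2,-16.6] .. [12.1,21.4,-0.4]
B = sphere(r=5.8) → bbox [-5.8,-5.8,-5.8] .. [5.8,5.8,5.8]
lo = A.lo+B.lo = [-4.1-5.8, 5.2-5.8, -16.6-5.8] = [-9.900,-0.600,-22.400]
hi = A.hi+B.hi = [12.1+5.8, 21.4+5.8, -0.4+5.8] = [17.900,27.200,5.400]
diag = √(27.8²+27.8²+27.8²) = √2318.52 = 48.151

min=[-9.900,-0.600,-22.400] max=[17.900,27.200,5.400] diag=48.151


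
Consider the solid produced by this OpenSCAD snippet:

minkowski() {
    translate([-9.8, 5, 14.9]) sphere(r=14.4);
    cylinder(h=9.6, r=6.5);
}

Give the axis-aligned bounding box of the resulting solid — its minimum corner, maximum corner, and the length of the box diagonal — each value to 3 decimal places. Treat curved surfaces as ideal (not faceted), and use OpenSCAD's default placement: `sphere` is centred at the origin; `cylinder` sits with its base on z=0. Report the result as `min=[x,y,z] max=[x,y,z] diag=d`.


A = translate([-9.8, 5, 14.9]) sphere(r=14.4) → bbox [-24.2,-9.4,0.5] .. [4.6,19.4,29.3]
B = cylinder(h=9.6, r=6.5) → bbox [-6.5,-6.5,0] .. [6.5,6.5,9.6]
lo = A.lo+B.lo = [-24.2-6.5, -9.4-6.5, 0.5+0] = [-30.700,-15.900,0.500]
hi = A.hi+B.hi = [4.6+6.5, 19.4+6.5, 29.3+9.6] = [11.100,25.900,38.900]
diag = √(41.8²+41.8²+38.4²) = √4969.04 = 70.491

min=[-30.700,-15.900,0.500] max=[11.100,25.900,38.900] diag=70.491


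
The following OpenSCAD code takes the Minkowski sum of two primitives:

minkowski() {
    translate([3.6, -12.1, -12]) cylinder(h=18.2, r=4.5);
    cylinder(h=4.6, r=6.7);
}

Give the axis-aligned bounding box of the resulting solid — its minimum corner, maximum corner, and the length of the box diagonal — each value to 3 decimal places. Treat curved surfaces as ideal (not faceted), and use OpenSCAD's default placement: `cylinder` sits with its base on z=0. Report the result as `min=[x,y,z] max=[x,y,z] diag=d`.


min=[-7.600,-23.300,-12.000] max=[14.800,-0.900,10.800] diag=39.030

A = translate([3.6, -12.1, -12]) cylinder(h=18.2, r=4.5) → bbox [-0.9,-16.6,-12] .. [8.1,-7.6,6.2]
B = cylinder(h=4.6, r=6.7) → bbox [-6.7,-6.7,0] .. [6.7,6.7,4.6]
lo = A.lo+B.lo = [-0.9-6.7, -16.6-6.7, -12+0] = [-7.600,-23.300,-12.000]
hi = A.hi+B.hi = [8.1+6.7, -7.6+6.7, 6.2+4.6] = [14.800,-0.900,10.800]
diag = √(22.4²+22.4²+22.8²) = √1523.36 = 39.030


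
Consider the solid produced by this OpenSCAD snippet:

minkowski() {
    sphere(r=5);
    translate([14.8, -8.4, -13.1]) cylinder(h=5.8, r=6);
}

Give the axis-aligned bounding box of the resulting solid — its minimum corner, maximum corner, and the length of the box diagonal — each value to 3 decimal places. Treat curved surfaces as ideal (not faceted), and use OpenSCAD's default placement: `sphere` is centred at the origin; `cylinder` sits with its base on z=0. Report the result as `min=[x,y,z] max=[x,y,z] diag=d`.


min=[3.800,-19.400,-18.100] max=[25.800,2.600,-2.300] diag=34.895

A = translate([14.8, -8.4, -13.1]) cylinder(h=5.8, r=6) → bbox [8.8,-14.4,-13.1] .. [20.8,-2.4,-7.3]
B = sphere(r=5) → bbox [-5,-5,-5] .. [5,5,5]
lo = A.lo+B.lo = [8.8-5, -14.4-5, -13.1-5] = [3.800,-19.400,-18.100]
hi = A.hi+B.hi = [20.8+5, -2.4+5, -7.3+5] = [25.800,2.600,-2.300]
diag = √(22²+22²+15.8²) = √1217.64 = 34.895


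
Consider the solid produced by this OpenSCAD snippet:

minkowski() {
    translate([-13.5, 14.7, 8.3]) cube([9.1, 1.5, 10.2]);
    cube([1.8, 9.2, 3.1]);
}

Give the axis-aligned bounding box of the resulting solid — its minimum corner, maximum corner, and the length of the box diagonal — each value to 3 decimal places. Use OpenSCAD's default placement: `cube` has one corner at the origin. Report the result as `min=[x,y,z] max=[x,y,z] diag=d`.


min=[-13.500,14.700,8.300] max=[-2.600,25.400,21.600] diag=20.253

A = translate([-13.5, 14.7, 8.3]) cube([9.1, 1.5, 10.2]) → bbox [-13.5,14.7,8.3] .. [-4.4,16.2,18.5]
B = cube([1.8, 9.2, 3.1]) → bbox [0,0,0] .. [1.8,9.2,3.1]
lo = A.lo+B.lo = [-13.5+0, 14.7+0, 8.3+0] = [-13.500,14.700,8.300]
hi = A.hi+B.hi = [-4.4+1.8, 16.2+9.2, 18.5+3.1] = [-2.600,25.400,21.600]
diag = √(10.9²+10.7²+13.3²) = √410.19 = 20.253


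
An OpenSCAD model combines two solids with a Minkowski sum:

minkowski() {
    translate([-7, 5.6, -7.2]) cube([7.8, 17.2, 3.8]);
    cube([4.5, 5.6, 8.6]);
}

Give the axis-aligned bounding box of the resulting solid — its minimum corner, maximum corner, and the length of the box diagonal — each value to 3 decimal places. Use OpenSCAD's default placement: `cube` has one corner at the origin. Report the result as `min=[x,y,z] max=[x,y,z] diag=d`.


min=[-7.000,5.600,-7.200] max=[5.300,28.400,5.200] diag=28.721

A = translate([-7, 5.6, -7.2]) cube([7.8, 17.2, 3.8]) → bbox [-7,5.6,-7.2] .. [0.8,22.8,-3.4]
B = cube([4.5, 5.6, 8.6]) → bbox [0,0,0] .. [4.5,5.6,8.6]
lo = A.lo+B.lo = [-7+0, 5.6+0, -7.2+0] = [-7.000,5.600,-7.200]
hi = A.hi+B.hi = [0.8+4.5, 22.8+5.6, -3.4+8.6] = [5.300,28.400,5.200]
diag = √(12.3²+22.8²+12.4²) = √824.89 = 28.721


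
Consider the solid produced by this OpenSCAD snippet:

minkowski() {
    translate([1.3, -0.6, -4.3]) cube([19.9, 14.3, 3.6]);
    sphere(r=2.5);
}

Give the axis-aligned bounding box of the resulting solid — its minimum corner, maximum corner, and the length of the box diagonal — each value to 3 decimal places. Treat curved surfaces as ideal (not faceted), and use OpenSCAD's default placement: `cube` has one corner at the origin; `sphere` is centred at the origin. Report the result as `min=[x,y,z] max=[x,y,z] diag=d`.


min=[-1.200,-3.100,-6.800] max=[23.700,16.200,1.800] diag=32.657

A = translate([1.3, -0.6, -4.3]) cube([19.9, 14.3, 3.6]) → bbox [1.3,-0.6,-4.3] .. [21.2,13.7,-0.7]
B = sphere(r=2.5) → bbox [-2.5,-2.5,-2.5] .. [2.5,2.5,2.5]
lo = A.lo+B.lo = [1.3-2.5, -0.6-2.5, -4.3-2.5] = [-1.200,-3.100,-6.800]
hi = A.hi+B.hi = [21.2+2.5, 13.7+2.5, -0.7+2.5] = [23.700,16.200,1.800]
diag = √(24.9²+19.3²+8.6²) = √1066.46 = 32.657


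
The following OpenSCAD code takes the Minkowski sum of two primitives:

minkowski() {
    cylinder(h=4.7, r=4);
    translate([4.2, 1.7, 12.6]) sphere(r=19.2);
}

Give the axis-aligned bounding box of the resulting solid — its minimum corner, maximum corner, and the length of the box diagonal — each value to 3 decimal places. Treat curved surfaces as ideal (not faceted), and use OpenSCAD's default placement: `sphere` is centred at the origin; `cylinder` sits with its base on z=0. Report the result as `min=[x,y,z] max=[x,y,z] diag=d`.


A = translate([4.2, 1.7, 12.6]) sphere(r=19.2) → bbox [-15,-17.5,-6.6] .. [23.4,20.9,31.8]
B = cylinder(h=4.7, r=4) → bbox [-4,-4,0] .. [4,4,4.7]
lo = A.lo+B.lo = [-15-4, -17.5-4, -6.6+0] = [-19.000,-21.500,-6.600]
hi = A.hi+B.hi = [23.4+4, 20.9+4, 31.8+4.7] = [27.400,24.900,36.500]
diag = √(46.4²+46.4²+43.1²) = √6163.53 = 78.508

min=[-19.000,-21.500,-6.600] max=[27.400,24.900,36.500] diag=78.508


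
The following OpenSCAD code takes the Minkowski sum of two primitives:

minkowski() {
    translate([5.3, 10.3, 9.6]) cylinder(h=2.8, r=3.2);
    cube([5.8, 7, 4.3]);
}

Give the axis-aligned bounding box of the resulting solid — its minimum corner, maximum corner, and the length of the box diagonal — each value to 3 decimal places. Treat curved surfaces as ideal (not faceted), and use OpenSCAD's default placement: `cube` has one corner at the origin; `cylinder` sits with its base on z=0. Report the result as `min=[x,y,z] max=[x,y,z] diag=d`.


min=[2.100,7.100,9.600] max=[14.300,20.500,16.700] diag=19.463

A = translate([5.3, 10.3, 9.6]) cylinder(h=2.8, r=3.2) → bbox [2.1,7.1,9.6] .. [8.5,13.5,12.4]
B = cube([5.8, 7, 4.3]) → bbox [0,0,0] .. [5.8,7,4.3]
lo = A.lo+B.lo = [2.1+0, 7.1+0, 9.6+0] = [2.100,7.100,9.600]
hi = A.hi+B.hi = [8.5+5.8, 13.5+7, 12.4+4.3] = [14.300,20.500,16.700]
diag = √(12.2²+13.4²+7.1²) = √378.81 = 19.463


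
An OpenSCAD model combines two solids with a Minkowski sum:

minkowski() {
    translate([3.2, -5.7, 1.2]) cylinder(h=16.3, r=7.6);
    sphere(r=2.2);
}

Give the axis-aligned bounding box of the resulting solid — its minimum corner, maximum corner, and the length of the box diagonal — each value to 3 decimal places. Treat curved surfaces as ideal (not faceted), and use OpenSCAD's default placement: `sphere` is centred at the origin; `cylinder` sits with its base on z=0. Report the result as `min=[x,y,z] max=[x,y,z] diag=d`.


A = translate([3.2, -5.7, 1.2]) cylinder(h=16.3, r=7.6) → bbox [-4.4,-13.3,1.2] .. [10.8,1.9,17.5]
B = sphere(r=2.2) → bbox [-2.2,-2.2,-2.2] .. [2.2,2.2,2.2]
lo = A.lo+B.lo = [-4.4-2.2, -13.3-2.2, 1.2-2.2] = [-6.600,-15.500,-1.000]
hi = A.hi+B.hi = [10.8+2.2, 1.9+2.2, 17.5+2.2] = [13.000,4.100,19.700]
diag = √(19.6²+19.6²+20.7²) = √1196.81 = 34.595

min=[-6.600,-15.500,-1.000] max=[13.000,4.100,19.700] diag=34.595


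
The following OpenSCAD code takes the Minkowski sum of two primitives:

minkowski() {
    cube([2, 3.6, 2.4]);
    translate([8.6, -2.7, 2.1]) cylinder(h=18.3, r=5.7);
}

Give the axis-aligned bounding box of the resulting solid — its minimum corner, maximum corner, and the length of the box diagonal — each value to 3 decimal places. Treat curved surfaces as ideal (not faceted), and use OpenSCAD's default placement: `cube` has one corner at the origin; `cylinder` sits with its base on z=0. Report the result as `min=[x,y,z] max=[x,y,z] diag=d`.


A = translate([8.6, -2.7, 2.1]) cylinder(h=18.3, r=5.7) → bbox [2.9,-8.4,2.1] .. [14.3,3,20.4]
B = cube([2, 3.6, 2.4]) → bbox [0,0,0] .. [2,3.6,2.4]
lo = A.lo+B.lo = [2.9+0, -8.4+0, 2.1+0] = [2.900,-8.400,2.100]
hi = A.hi+B.hi = [14.3+2, 3+3.6, 20.4+2.4] = [16.300,6.600,22.800]
diag = √(13.4²+15²+20.7²) = √833.05 = 28.863

min=[2.900,-8.400,2.100] max=[16.300,6.600,22.800] diag=28.863


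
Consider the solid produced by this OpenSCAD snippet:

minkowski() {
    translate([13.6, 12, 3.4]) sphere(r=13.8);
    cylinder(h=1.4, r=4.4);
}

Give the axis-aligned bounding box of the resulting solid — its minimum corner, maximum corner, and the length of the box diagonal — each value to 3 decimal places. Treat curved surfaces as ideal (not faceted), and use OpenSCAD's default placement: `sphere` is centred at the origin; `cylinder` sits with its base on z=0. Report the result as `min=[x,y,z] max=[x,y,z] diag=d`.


A = translate([13.6, 12, 3.4]) sphere(r=13.8) → bbox [-0.2,-1.8,-10.4] .. [27.4,25.8,17.2]
B = cylinder(h=1.4, r=4.4) → bbox [-4.4,-4.4,0] .. [4.4,4.4,1.4]
lo = A.lo+B.lo = [-0.2-4.4, -1.8-4.4, -10.4+0] = [-4.600,-6.200,-10.400]
hi = A.hi+B.hi = [27.4+4.4, 25.8+4.4, 17.2+1.4] = [31.800,30.200,18.600]
diag = √(36.4²+36.4²+29²) = √3490.92 = 59.084

min=[-4.600,-6.200,-10.400] max=[31.800,30.200,18.600] diag=59.084


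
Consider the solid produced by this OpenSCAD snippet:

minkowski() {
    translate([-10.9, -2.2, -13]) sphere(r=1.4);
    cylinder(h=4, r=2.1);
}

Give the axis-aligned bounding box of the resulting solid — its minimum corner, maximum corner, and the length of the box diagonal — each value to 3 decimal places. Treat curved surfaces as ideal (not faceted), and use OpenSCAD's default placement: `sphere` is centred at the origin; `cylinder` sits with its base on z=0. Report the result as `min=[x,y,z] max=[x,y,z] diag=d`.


A = translate([-10.9, -2.2, -13]) sphere(r=1.4) → bbox [-12.3,-3.6,-14.4] .. [-9.5,-0.8,-11.6]
B = cylinder(h=4, r=2.1) → bbox [-2.1,-2.1,0] .. [2.1,2.1,4]
lo = A.lo+B.lo = [-12.3-2.1, -3.6-2.1, -14.4+0] = [-14.400,-5.700,-14.400]
hi = A.hi+B.hi = [-9.5+2.1, -0.8+2.1, -11.6+4] = [-7.400,1.300,-7.600]
diag = √(7²+7²+6.8²) = √144.24 = 12.010

min=[-14.400,-5.700,-14.400] max=[-7.400,1.300,-7.600] diag=12.010


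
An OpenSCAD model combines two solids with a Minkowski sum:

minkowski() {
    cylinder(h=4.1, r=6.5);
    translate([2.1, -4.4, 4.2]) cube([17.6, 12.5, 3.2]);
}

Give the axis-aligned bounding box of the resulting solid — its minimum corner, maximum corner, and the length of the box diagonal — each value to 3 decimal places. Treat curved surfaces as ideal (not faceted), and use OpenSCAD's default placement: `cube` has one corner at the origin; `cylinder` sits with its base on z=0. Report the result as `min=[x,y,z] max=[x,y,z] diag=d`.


A = translate([2.1, -4.4, 4.2]) cube([17.6, 12.5, 3.2]) → bbox [2.1,-4.4,4.2] .. [19.7,8.1,7.4]
B = cylinder(h=4.1, r=6.5) → bbox [-6.5,-6.5,0] .. [6.5,6.5,4.1]
lo = A.lo+B.lo = [2.1-6.5, -4.4-6.5, 4.2+0] = [-4.400,-10.900,4.200]
hi = A.hi+B.hi = [19.7+6.5, 8.1+6.5, 7.4+4.1] = [26.200,14.600,11.500]
diag = √(30.6²+25.5²+7.3²) = √1639.9 = 40.496

min=[-4.400,-10.900,4.200] max=[26.200,14.600,11.500] diag=40.496


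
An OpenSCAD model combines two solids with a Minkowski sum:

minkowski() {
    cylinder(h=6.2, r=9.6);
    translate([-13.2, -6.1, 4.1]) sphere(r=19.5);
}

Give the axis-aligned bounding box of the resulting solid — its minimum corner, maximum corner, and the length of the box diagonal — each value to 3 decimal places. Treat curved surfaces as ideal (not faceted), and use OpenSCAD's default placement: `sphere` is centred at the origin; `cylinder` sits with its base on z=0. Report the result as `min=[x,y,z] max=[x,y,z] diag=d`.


A = translate([-13.2, -6.1, 4.1]) sphere(r=19.5) → bbox [-32.7,-25.6,-15.4] .. [6.3,13.4,23.6]
B = cylinder(h=6.2, r=9.6) → bbox [-9.6,-9.6,0] .. [9.6,9.6,6.2]
lo = A.lo+B.lo = [-32.7-9.6, -25.6-9.6, -15.4+0] = [-42.300,-35.200,-15.400]
hi = A.hi+B.hi = [6.3+9.6, 13.4+9.6, 23.6+6.2] = [15.900,23.000,29.800]
diag = √(58.2²+58.2²+45.2²) = √8817.52 = 93.902

min=[-42.300,-35.200,-15.400] max=[15.900,23.000,29.800] diag=93.902


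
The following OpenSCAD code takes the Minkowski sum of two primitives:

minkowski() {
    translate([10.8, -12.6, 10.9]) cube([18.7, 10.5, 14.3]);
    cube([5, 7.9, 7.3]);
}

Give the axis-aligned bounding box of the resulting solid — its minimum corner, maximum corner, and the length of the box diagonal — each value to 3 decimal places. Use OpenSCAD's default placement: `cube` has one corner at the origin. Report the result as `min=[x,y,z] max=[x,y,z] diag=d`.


min=[10.800,-12.600,10.900] max=[34.500,5.800,32.500] diag=36.970

A = translate([10.8, -12.6, 10.9]) cube([18.7, 10.5, 14.3]) → bbox [10.8,-12.6,10.9] .. [29.5,-2.1,25.2]
B = cube([5, 7.9, 7.3]) → bbox [0,0,0] .. [5,7.9,7.3]
lo = A.lo+B.lo = [10.8+0, -12.6+0, 10.9+0] = [10.800,-12.600,10.900]
hi = A.hi+B.hi = [29.5+5, -2.1+7.9, 25.2+7.3] = [34.500,5.800,32.500]
diag = √(23.7²+18.4²+21.6²) = √1366.81 = 36.970


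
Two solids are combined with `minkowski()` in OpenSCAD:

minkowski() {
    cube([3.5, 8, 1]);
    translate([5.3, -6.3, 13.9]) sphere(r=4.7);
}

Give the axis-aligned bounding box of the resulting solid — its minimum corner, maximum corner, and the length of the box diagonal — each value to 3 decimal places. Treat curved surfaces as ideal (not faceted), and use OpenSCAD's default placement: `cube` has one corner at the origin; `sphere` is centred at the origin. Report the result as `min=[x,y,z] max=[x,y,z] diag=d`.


min=[0.600,-11.000,9.200] max=[13.500,6.400,19.600] diag=24.028

A = translate([5.3, -6.3, 13.9]) sphere(r=4.7) → bbox [0.6,-11,9.2] .. [10,-1.6,18.6]
B = cube([3.5, 8, 1]) → bbox [0,0,0] .. [3.5,8,1]
lo = A.lo+B.lo = [0.6+0, -11+0, 9.2+0] = [0.600,-11.000,9.200]
hi = A.hi+B.hi = [10+3.5, -1.6+8, 18.6+1] = [13.500,6.400,19.600]
diag = √(12.9²+17.4²+10.4²) = √577.33 = 24.028


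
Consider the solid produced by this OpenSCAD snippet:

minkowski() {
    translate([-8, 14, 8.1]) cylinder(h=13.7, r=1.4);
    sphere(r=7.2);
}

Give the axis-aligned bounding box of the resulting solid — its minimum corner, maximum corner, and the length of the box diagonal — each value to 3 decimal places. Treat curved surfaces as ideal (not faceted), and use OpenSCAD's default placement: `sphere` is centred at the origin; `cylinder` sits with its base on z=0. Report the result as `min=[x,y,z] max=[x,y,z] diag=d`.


A = translate([-8, 14, 8.1]) cylinder(h=13.7, r=1.4) → bbox [-9.4,12.6,8.1] .. [-6.6,15.4,21.8]
B = sphere(r=7.2) → bbox [-7.2,-7.2,-7.2] .. [7.2,7.2,7.2]
lo = A.lo+B.lo = [-9.4-7.2, 12.6-7.2, 8.1-7.2] = [-16.600,5.400,0.900]
hi = A.hi+B.hi = [-6.6+7.2, 15.4+7.2, 21.8+7.2] = [0.600,22.600,29.000]
diag = √(17.2²+17.2²+28.1²) = √1381.29 = 37.166

min=[-16.600,5.400,0.900] max=[0.600,22.600,29.000] diag=37.166


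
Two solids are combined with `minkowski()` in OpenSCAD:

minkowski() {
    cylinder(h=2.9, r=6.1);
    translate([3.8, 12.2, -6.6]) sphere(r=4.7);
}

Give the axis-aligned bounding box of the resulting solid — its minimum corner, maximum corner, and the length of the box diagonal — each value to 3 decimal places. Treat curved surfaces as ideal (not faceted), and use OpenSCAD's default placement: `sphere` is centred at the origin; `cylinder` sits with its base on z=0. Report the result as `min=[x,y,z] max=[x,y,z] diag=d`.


min=[-7.000,1.400,-11.300] max=[14.600,23.000,1.000] diag=32.930

A = translate([3.8, 12.2, -6.6]) sphere(r=4.7) → bbox [-0.9,7.5,-11.3] .. [8.5,16.9,-1.9]
B = cylinder(h=2.9, r=6.1) → bbox [-6.1,-6.1,0] .. [6.1,6.1,2.9]
lo = A.lo+B.lo = [-0.9-6.1, 7.5-6.1, -11.3+0] = [-7.000,1.400,-11.300]
hi = A.hi+B.hi = [8.5+6.1, 16.9+6.1, -1.9+2.9] = [14.600,23.000,1.000]
diag = √(21.6²+21.6²+12.3²) = √1084.41 = 32.930


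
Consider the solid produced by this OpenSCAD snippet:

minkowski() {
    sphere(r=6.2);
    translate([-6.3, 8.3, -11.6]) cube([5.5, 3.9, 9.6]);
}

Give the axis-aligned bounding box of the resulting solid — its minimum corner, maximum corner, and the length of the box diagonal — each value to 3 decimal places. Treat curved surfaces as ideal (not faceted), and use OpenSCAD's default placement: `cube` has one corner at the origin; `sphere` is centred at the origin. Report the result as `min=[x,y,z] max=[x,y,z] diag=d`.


A = translate([-6.3, 8.3, -11.6]) cube([5.5, 3.9, 9.6]) → bbox [-6.3,8.3,-11.6] .. [-0.8,12.2,-2]
B = sphere(r=6.2) → bbox [-6.2,-6.2,-6.2] .. [6.2,6.2,6.2]
lo = A.lo+B.lo = [-6.3-6.2, 8.3-6.2, -11.6-6.2] = [-12.500,2.100,-17.800]
hi = A.hi+B.hi = [-0.8+6.2, 12.2+6.2, -2+6.2] = [5.400,18.400,4.200]
diag = √(17.9²+16.3²+22²) = √1070.1 = 32.712

min=[-12.500,2.100,-17.800] max=[5.400,18.400,4.200] diag=32.712
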